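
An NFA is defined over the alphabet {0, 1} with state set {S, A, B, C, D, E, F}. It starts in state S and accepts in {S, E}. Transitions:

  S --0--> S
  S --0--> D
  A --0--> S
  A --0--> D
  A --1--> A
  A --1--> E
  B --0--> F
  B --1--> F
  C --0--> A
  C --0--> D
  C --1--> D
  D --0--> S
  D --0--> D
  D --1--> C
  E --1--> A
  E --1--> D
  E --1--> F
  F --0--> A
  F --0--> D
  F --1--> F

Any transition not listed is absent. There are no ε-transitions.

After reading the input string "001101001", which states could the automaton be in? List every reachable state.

Start in {S}.
Read '0': S→{S, D}; now {S, D}.
Read '0': S→{S, D}, D→{S, D}; now {S, D}.
Read '1': S→∅, D→{C}; now {C}.
Read '1': C→{D}; now {D}.
Read '0': D→{S, D}; now {S, D}.
Read '1': S→∅, D→{C}; now {C}.
Read '0': C→{A, D}; now {A, D}.
Read '0': A→{S, D}, D→{S, D}; now {S, D}.
Read '1': S→∅, D→{C}; now {C}.

{C}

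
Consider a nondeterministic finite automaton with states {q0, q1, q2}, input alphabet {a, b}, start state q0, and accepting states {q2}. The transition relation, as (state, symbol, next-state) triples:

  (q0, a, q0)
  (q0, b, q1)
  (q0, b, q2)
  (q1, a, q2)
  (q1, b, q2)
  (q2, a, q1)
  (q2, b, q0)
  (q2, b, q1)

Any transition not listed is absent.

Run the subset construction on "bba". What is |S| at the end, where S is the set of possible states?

3

Start in {q0}.
Read 'b': {q0} → {q1, q2}.
Read 'b': {q1, q2} → {q0, q1, q2}.
Read 'a': {q0, q1, q2} → {q0, q1, q2}.
That set has 3 states.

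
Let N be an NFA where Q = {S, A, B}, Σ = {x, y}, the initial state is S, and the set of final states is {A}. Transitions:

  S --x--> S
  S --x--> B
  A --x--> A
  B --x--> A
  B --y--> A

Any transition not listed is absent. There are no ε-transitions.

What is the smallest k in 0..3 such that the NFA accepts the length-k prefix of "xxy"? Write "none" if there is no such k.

2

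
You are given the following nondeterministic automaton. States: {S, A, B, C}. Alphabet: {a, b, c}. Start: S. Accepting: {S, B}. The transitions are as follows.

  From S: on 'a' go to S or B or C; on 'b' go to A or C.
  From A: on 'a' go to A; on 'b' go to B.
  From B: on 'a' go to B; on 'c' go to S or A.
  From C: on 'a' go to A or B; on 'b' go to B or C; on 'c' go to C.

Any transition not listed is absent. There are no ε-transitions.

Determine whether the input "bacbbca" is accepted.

Start in {S}.
Read 'b': {S} → {A, C}.
Read 'a': {A, C} → {A, B}.
Read 'c': {A, B} → {S, A}.
Read 'b': {S, A} → {A, B, C}.
Read 'b': {A, B, C} → {B, C}.
Read 'c': {B, C} → {S, A, C}.
Read 'a': {S, A, C} → {S, A, B, C}.
The final set {S, A, B, C} contains the accepting states S, B.

Yes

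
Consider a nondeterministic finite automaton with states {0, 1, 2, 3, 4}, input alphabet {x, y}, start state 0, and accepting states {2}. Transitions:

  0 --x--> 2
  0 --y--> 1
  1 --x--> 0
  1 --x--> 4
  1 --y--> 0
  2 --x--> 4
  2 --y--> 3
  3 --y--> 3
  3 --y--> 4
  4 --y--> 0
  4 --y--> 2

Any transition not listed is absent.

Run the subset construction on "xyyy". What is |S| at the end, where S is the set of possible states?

4

Start in {0}.
Read 'x': {0} → {2}.
Read 'y': {2} → {3}.
Read 'y': {3} → {3, 4}.
Read 'y': {3, 4} → {0, 2, 3, 4}.
That set has 4 states.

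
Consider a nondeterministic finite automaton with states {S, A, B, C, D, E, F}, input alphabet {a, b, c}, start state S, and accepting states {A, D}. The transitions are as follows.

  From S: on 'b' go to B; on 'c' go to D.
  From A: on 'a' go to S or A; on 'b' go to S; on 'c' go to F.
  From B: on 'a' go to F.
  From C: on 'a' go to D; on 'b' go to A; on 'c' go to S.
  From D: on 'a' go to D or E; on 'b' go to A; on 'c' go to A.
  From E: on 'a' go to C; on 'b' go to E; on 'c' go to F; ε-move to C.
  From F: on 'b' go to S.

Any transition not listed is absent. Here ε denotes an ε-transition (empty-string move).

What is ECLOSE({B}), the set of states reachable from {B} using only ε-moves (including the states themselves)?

Begin with {B}.
No ε-moves leave this set, so the closure equals the set itself.

{B}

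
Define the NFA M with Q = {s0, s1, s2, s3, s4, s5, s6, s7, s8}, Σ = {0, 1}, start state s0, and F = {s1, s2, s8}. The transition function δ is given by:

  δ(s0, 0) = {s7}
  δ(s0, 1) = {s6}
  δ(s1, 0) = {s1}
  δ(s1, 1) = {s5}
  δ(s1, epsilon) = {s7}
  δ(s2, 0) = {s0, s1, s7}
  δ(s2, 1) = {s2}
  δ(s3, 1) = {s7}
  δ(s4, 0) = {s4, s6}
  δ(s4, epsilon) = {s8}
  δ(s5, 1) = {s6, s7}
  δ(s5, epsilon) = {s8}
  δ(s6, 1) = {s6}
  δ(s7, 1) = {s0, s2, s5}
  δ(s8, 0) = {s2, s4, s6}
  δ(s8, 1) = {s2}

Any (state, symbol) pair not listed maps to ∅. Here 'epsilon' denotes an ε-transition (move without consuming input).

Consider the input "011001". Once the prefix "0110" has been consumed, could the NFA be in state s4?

No

Start in {s0}.
Read '0': s0→{s7}; now {s7}.
Read '1': s7→{s0, s2, s5}; union {s0, s2, s5}; ε-closure = {s0, s2, s5, s8}.
Read '1': s0→{s6}, s2→{s2}, s5→{s6, s7}, s8→{s2}; now {s2, s6, s7}.
Read '0': s2→{s0, s1, s7}, s6→∅, s7→∅; now {s0, s1, s7}.
State s4 is not in {s0, s1, s7}.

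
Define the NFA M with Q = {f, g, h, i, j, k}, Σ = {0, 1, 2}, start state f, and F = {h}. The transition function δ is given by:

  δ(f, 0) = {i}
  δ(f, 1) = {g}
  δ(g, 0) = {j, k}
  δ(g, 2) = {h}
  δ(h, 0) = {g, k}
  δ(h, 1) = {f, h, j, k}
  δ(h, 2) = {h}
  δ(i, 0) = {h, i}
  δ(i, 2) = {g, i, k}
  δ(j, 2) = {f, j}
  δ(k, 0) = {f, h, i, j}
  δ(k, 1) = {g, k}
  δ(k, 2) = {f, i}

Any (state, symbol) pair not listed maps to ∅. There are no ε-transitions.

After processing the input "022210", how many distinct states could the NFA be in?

6

Start in {f}.
Read '0': f→{i}; now {i}.
Read '2': i→{g, i, k}; now {g, i, k}.
Read '2': g→{h}, i→{g, i, k}, k→{f, i}; now {f, g, h, i, k}.
Read '2': f→∅, g→{h}, h→{h}, i→{g, i, k}, k→{f, i}; now {f, g, h, i, k}.
Read '1': f→{g}, g→∅, h→{f, h, j, k}, i→∅, k→{g, k}; now {f, g, h, j, k}.
Read '0': f→{i}, g→{j, k}, h→{g, k}, j→∅, k→{f, h, i, j}; now {f, g, h, i, j, k}.
That set has 6 states.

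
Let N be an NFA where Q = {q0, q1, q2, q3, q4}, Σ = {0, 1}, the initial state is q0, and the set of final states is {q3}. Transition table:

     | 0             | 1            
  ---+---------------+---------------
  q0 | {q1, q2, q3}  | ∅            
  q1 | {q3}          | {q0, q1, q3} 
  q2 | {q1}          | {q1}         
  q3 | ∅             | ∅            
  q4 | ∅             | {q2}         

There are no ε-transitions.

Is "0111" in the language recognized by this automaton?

Yes

Start in {q0}.
Read '0': q0→{q1, q2, q3}; now {q1, q2, q3}.
Read '1': q1→{q0, q1, q3}, q2→{q1}, q3→∅; now {q0, q1, q3}.
Read '1': q0→∅, q1→{q0, q1, q3}, q3→∅; now {q0, q1, q3}.
Read '1': q0→∅, q1→{q0, q1, q3}, q3→∅; now {q0, q1, q3}.
The final set {q0, q1, q3} contains the accepting state q3.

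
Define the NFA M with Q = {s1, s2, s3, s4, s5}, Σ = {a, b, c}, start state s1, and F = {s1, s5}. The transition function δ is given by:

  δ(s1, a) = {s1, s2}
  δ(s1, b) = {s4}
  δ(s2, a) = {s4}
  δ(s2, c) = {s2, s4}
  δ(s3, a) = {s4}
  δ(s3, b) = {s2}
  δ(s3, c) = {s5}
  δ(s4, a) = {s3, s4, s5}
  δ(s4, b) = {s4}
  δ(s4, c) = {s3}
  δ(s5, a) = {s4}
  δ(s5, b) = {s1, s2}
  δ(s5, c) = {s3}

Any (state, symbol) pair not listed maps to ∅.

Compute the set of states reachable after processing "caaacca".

Start in {s1}.
Read 'c': s1→∅; now ∅.
The set is empty and remains empty for the remaining 6 symbols.

∅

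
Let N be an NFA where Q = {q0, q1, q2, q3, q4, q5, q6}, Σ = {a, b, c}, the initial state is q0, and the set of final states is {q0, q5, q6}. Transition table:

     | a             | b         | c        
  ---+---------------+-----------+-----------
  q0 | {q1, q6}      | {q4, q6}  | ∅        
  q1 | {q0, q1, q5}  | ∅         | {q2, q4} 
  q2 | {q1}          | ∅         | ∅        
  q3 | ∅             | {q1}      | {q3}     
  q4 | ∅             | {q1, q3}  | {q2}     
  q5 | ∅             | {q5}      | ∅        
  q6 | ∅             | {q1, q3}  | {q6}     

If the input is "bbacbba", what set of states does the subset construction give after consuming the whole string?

Start in {q0}.
Read 'b': {q0} → {q4, q6}.
Read 'b': {q4, q6} → {q1, q3}.
Read 'a': {q1, q3} → {q0, q1, q5}.
Read 'c': {q0, q1, q5} → {q2, q4}.
Read 'b': {q2, q4} → {q1, q3}.
Read 'b': {q1, q3} → {q1}.
Read 'a': {q1} → {q0, q1, q5}.

{q0, q1, q5}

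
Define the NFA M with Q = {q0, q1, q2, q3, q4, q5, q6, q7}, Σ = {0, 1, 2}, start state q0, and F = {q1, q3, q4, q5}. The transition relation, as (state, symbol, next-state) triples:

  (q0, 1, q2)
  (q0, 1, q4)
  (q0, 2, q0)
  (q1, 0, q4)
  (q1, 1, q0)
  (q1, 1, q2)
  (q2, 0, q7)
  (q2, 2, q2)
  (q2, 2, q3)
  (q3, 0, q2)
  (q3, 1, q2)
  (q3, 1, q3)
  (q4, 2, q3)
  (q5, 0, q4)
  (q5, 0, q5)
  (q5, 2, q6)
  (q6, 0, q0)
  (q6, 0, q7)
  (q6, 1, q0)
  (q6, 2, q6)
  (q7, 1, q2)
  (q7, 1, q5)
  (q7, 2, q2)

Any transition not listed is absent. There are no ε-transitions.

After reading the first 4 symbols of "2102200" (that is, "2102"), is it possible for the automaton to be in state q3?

Start in {q0}.
Read '2': {q0} → {q0}.
Read '1': {q0} → {q2, q4}.
Read '0': {q2, q4} → {q7}.
Read '2': {q7} → {q2}.
State q3 is not in {q2}.

No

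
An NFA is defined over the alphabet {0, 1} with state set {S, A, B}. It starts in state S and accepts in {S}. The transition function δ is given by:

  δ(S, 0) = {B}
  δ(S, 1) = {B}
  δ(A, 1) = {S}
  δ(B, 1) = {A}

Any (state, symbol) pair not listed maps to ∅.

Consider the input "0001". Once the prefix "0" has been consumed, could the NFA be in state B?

Start in {S}.
Read '0': S→{B}; now {B}.
State B is in {B}.

Yes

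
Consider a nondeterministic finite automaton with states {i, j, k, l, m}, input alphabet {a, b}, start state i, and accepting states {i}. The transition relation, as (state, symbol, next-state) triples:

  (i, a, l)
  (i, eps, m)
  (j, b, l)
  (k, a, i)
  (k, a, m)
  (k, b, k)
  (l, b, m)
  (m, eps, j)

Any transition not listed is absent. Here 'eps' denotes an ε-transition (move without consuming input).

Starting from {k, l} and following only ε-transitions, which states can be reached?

Begin with {k, l}.
No ε-moves leave this set, so the closure equals the set itself.

{k, l}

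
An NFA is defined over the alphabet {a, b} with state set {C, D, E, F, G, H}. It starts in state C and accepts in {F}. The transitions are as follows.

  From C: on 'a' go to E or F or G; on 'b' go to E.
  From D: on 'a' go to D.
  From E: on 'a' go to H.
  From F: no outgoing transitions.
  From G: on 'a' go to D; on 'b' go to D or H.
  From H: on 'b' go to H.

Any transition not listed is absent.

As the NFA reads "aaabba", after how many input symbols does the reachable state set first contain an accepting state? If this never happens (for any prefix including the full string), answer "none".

1

Start in {C}.
Read 'a': C→{E, F, G}; now {E, F, G}.
None of the earlier sets intersect F, but {E, F, G} does.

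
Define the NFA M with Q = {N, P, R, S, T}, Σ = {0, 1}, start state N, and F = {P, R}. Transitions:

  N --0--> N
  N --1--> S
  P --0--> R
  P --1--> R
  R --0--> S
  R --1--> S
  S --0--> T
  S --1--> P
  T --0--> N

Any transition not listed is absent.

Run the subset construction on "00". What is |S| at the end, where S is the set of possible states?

1

Start in {N}.
Read '0': N→{N}; now {N}.
Read '0': N→{N}; now {N}.
That set has 1 state.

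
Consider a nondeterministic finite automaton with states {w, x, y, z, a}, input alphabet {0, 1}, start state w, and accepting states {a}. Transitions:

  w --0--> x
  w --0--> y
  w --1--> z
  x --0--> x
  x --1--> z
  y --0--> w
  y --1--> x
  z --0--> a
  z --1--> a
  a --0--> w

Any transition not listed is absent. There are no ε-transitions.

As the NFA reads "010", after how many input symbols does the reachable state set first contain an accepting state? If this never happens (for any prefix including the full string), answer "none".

Start in {w}.
Read '0': {w} → {x, y}.
Read '1': {x, y} → {x, z}.
Read '0': {x, z} → {x, a}.
None of the earlier sets intersect F, but {x, a} does.

3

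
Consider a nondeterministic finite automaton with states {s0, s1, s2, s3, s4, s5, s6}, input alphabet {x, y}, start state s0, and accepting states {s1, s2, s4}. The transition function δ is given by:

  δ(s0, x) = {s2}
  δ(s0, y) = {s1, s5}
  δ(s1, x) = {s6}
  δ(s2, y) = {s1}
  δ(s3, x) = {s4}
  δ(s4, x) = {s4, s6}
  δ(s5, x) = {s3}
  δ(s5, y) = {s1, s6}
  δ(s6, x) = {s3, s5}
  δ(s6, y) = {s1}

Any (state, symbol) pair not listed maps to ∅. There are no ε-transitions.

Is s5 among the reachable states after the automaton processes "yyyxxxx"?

No

Start in {s0}.
Read 'y': s0→{s1, s5}; now {s1, s5}.
Read 'y': s1→∅, s5→{s1, s6}; now {s1, s6}.
Read 'y': s1→∅, s6→{s1}; now {s1}.
Read 'x': s1→{s6}; now {s6}.
Read 'x': s6→{s3, s5}; now {s3, s5}.
Read 'x': s3→{s4}, s5→{s3}; now {s3, s4}.
Read 'x': s3→{s4}, s4→{s4, s6}; now {s4, s6}.
State s5 is not in {s4, s6}.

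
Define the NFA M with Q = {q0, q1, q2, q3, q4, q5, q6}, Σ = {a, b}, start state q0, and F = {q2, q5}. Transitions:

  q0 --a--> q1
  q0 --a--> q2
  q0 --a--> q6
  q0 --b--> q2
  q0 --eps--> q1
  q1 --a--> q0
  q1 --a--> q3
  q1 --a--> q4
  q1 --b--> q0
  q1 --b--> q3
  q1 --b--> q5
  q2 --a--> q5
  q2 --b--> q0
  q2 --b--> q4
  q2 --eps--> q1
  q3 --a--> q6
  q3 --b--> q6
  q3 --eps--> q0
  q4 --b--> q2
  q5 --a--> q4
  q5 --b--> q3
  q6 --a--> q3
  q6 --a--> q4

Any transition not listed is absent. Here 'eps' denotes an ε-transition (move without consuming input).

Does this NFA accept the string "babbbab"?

Yes

Start: ε-closure({q0}) = {q0, q1}.
Read 'b': q0→{q2}, q1→{q0, q3, q5}; union {q0, q2, q3, q5}; ε-closure = {q0, q1, q2, q3, q5}.
Read 'a': q0→{q1, q2, q6}, q1→{q0, q3, q4}, q2→{q5}, q3→{q6}, q5→{q4}; now {q0, q1, q2, q3, q4, q5, q6}.
Read 'b': q0→{q2}, q1→{q0, q3, q5}, q2→{q0, q4}, q3→{q6}, q4→{q2}, q5→{q3}, q6→∅; union {q0, q2, q3, q4, q5, q6}; ε-closure = {q0, q1, q2, q3, q4, q5, q6}.
Read 'b': q0→{q2}, q1→{q0, q3, q5}, q2→{q0, q4}, q3→{q6}, q4→{q2}, q5→{q3}, q6→∅; union {q0, q2, q3, q4, q5, q6}; ε-closure = {q0, q1, q2, q3, q4, q5, q6}.
Read 'b': q0→{q2}, q1→{q0, q3, q5}, q2→{q0, q4}, q3→{q6}, q4→{q2}, q5→{q3}, q6→∅; union {q0, q2, q3, q4, q5, q6}; ε-closure = {q0, q1, q2, q3, q4, q5, q6}.
Read 'a': q0→{q1, q2, q6}, q1→{q0, q3, q4}, q2→{q5}, q3→{q6}, q4→∅, q5→{q4}, q6→{q3, q4}; now {q0, q1, q2, q3, q4, q5, q6}.
Read 'b': q0→{q2}, q1→{q0, q3, q5}, q2→{q0, q4}, q3→{q6}, q4→{q2}, q5→{q3}, q6→∅; union {q0, q2, q3, q4, q5, q6}; ε-closure = {q0, q1, q2, q3, q4, q5, q6}.
The final set {q0, q1, q2, q3, q4, q5, q6} contains the accepting states q2, q5.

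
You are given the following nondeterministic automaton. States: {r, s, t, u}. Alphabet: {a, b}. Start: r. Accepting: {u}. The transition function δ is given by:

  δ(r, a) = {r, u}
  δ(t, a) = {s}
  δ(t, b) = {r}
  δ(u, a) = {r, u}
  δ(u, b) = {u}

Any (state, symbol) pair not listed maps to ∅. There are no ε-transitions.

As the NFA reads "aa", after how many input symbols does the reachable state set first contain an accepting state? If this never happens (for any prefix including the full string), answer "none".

1

Start in {r}.
Read 'a': r→{r, u}; now {r, u}.
None of the earlier sets intersect F, but {r, u} does.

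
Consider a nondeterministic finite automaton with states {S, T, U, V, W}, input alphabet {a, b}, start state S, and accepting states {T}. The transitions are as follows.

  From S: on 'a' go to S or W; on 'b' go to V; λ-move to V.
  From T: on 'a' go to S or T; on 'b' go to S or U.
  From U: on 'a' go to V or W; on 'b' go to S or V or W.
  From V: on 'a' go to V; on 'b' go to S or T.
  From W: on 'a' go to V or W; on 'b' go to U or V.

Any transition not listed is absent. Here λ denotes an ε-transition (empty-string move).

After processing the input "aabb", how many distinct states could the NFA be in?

5

Start: ε-closure({S}) = {S, V}.
Read 'a': {S, V} → {S, V, W}.
Read 'a': {S, V, W} → {S, V, W}.
Read 'b': {S, V, W} → {S, T, U, V}.
Read 'b': {S, T, U, V} → {S, T, U, V, W}.
That set has 5 states.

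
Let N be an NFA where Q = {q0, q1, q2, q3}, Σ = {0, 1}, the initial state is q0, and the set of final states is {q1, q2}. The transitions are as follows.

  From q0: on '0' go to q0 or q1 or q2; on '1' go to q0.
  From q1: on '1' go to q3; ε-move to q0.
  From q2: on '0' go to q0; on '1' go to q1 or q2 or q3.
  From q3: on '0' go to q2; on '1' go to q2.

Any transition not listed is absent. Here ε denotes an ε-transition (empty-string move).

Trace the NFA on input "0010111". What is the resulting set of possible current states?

Start in {q0}.
Read '0': {q0} → {q0, q1, q2}.
Read '0': {q0, q1, q2} → {q0, q1, q2}.
Read '1': {q0, q1, q2} → {q0, q1, q2, q3}.
Read '0': {q0, q1, q2, q3} → {q0, q1, q2}.
Read '1': {q0, q1, q2} → {q0, q1, q2, q3}.
Read '1': {q0, q1, q2, q3} → {q0, q1, q2, q3}.
Read '1': {q0, q1, q2, q3} → {q0, q1, q2, q3}.

{q0, q1, q2, q3}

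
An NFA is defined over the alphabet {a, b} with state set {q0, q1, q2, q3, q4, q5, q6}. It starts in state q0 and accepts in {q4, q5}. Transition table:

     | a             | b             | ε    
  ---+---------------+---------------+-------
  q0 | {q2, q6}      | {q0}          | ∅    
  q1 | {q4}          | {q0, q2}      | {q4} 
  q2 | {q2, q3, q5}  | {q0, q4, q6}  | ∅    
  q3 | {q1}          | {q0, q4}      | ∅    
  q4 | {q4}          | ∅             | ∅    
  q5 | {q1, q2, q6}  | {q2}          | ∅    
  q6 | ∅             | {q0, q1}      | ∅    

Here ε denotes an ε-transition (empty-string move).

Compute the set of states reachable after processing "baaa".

{q1, q2, q3, q4, q5, q6}

Start in {q0}.
Read 'b': q0→{q0}; now {q0}.
Read 'a': q0→{q2, q6}; now {q2, q6}.
Read 'a': q2→{q2, q3, q5}, q6→∅; now {q2, q3, q5}.
Read 'a': q2→{q2, q3, q5}, q3→{q1}, q5→{q1, q2, q6}; union {q1, q2, q3, q5, q6}; ε-closure = {q1, q2, q3, q4, q5, q6}.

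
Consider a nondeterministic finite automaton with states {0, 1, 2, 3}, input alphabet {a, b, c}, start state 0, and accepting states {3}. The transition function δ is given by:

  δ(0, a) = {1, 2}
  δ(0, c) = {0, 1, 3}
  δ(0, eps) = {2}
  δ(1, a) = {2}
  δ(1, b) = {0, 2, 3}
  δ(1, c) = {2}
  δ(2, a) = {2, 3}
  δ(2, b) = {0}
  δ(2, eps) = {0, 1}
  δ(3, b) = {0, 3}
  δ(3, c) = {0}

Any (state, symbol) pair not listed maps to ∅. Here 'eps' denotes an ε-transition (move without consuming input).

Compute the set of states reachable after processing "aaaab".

{0, 1, 2, 3}

Start: ε-closure({0}) = {0, 1, 2}.
Read 'a': {0, 1, 2} → {0, 1, 2, 3}.
Read 'a': {0, 1, 2, 3} → {0, 1, 2, 3}.
Read 'a': {0, 1, 2, 3} → {0, 1, 2, 3}.
Read 'a': {0, 1, 2, 3} → {0, 1, 2, 3}.
Read 'b': {0, 1, 2, 3} → {0, 1, 2, 3}.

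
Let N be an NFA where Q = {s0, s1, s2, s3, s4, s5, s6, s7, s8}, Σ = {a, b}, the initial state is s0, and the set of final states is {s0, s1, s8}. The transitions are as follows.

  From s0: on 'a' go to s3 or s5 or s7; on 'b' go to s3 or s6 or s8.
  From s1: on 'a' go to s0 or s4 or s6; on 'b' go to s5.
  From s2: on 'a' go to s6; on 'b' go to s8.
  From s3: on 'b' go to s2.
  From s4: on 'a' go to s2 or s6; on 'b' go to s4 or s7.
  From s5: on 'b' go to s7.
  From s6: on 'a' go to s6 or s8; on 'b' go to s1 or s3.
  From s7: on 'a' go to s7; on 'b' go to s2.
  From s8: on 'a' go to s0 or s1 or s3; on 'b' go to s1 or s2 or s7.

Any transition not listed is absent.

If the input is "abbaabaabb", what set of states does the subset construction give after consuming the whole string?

{s1, s2, s3, s4, s5, s7, s8}

Start in {s0}.
Read 'a': s0→{s3, s5, s7}; now {s3, s5, s7}.
Read 'b': s3→{s2}, s5→{s7}, s7→{s2}; now {s2, s7}.
Read 'b': s2→{s8}, s7→{s2}; now {s2, s8}.
Read 'a': s2→{s6}, s8→{s0, s1, s3}; now {s0, s1, s3, s6}.
Read 'a': s0→{s3, s5, s7}, s1→{s0, s4, s6}, s3→∅, s6→{s6, s8}; now {s0, s3, s4, s5, s6, s7, s8}.
Read 'b': s0→{s3, s6, s8}, s3→{s2}, s4→{s4, s7}, s5→{s7}, s6→{s1, s3}, s7→{s2}, s8→{s1, s2, s7}; now {s1, s2, s3, s4, s6, s7, s8}.
Read 'a': s1→{s0, s4, s6}, s2→{s6}, s3→∅, s4→{s2, s6}, s6→{s6, s8}, s7→{s7}, s8→{s0, s1, s3}; now {s0, s1, s2, s3, s4, s6, s7, s8}.
Read 'a': s0→{s3, s5, s7}, s1→{s0, s4, s6}, s2→{s6}, s3→∅, s4→{s2, s6}, s6→{s6, s8}, s7→{s7}, s8→{s0, s1, s3}; now {s0, s1, s2, s3, s4, s5, s6, s7, s8}.
Read 'b': s0→{s3, s6, s8}, s1→{s5}, s2→{s8}, s3→{s2}, s4→{s4, s7}, s5→{s7}, s6→{s1, s3}, s7→{s2}, s8→{s1, s2, s7}; now {s1, s2, s3, s4, s5, s6, s7, s8}.
Read 'b': s1→{s5}, s2→{s8}, s3→{s2}, s4→{s4, s7}, s5→{s7}, s6→{s1, s3}, s7→{s2}, s8→{s1, s2, s7}; now {s1, s2, s3, s4, s5, s7, s8}.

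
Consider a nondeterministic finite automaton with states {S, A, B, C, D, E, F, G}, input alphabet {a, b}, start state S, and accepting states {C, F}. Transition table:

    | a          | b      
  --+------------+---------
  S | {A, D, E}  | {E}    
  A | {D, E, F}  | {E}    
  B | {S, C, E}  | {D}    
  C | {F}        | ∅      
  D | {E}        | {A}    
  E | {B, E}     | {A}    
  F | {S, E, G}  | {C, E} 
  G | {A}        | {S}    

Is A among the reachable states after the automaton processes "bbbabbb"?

Start in {S}.
Read 'b': {S} → {E}.
Read 'b': {E} → {A}.
Read 'b': {A} → {E}.
Read 'a': {E} → {B, E}.
Read 'b': {B, E} → {A, D}.
Read 'b': {A, D} → {A, E}.
Read 'b': {A, E} → {A, E}.
State A is in {A, E}.

Yes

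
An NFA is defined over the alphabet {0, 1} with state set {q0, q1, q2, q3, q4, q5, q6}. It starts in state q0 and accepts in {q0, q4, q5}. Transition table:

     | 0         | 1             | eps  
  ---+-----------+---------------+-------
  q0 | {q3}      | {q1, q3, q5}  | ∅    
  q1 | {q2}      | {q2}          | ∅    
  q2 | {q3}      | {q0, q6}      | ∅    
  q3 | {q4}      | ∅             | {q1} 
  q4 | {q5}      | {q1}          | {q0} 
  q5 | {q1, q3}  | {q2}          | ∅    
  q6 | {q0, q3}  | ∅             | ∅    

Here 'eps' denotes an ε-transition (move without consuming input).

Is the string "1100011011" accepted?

Yes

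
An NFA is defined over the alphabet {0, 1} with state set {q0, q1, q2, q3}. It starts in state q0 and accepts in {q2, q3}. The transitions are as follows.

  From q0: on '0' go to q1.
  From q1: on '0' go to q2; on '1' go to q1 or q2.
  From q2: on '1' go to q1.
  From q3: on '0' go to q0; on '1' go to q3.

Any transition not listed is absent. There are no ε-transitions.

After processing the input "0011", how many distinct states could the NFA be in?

2

Start in {q0}.
Read '0': {q0} → {q1}.
Read '0': {q1} → {q2}.
Read '1': {q2} → {q1}.
Read '1': {q1} → {q1, q2}.
That set has 2 states.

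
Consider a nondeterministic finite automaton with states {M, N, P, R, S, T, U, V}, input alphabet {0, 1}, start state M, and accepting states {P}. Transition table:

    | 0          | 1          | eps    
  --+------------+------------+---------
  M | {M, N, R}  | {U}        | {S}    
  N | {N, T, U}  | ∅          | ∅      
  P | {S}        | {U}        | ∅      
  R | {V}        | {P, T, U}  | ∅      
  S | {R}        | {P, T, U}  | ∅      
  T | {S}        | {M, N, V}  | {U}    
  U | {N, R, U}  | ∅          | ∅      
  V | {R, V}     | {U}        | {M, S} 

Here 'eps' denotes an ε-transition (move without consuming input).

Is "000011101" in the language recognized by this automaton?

Yes

Start: ε-closure({M}) = {M, S}.
Read '0': M→{M, N, R}, S→{R}; union {M, N, R}; ε-closure = {M, N, R, S}.
Read '0': M→{M, N, R}, N→{N, T, U}, R→{V}, S→{R}; union {M, N, R, T, U, V}; ε-closure = {M, N, R, S, T, U, V}.
Read '0': M→{M, N, R}, N→{N, T, U}, R→{V}, S→{R}, T→{S}, U→{N, R, U}, V→{R, V}; now {M, N, R, S, T, U, V}.
Read '0': M→{M, N, R}, N→{N, T, U}, R→{V}, S→{R}, T→{S}, U→{N, R, U}, V→{R, V}; now {M, N, R, S, T, U, V}.
Read '1': M→{U}, N→∅, R→{P, T, U}, S→{P, T, U}, T→{M, N, V}, U→∅, V→{U}; union {M, N, P, T, U, V}; ε-closure = {M, N, P, S, T, U, V}.
Read '1': M→{U}, N→∅, P→{U}, S→{P, T, U}, T→{M, N, V}, U→∅, V→{U}; union {M, N, P, T, U, V}; ε-closure = {M, N, P, S, T, U, V}.
Read '1': M→{U}, N→∅, P→{U}, S→{P, T, U}, T→{M, N, V}, U→∅, V→{U}; union {M, N, P, T, U, V}; ε-closure = {M, N, P, S, T, U, V}.
Read '0': M→{M, N, R}, N→{N, T, U}, P→{S}, S→{R}, T→{S}, U→{N, R, U}, V→{R, V}; now {M, N, R, S, T, U, V}.
Read '1': M→{U}, N→∅, R→{P, T, U}, S→{P, T, U}, T→{M, N, V}, U→∅, V→{U}; union {M, N, P, T, U, V}; ε-closure = {M, N, P, S, T, U, V}.
The final set {M, N, P, S, T, U, V} contains the accepting state P.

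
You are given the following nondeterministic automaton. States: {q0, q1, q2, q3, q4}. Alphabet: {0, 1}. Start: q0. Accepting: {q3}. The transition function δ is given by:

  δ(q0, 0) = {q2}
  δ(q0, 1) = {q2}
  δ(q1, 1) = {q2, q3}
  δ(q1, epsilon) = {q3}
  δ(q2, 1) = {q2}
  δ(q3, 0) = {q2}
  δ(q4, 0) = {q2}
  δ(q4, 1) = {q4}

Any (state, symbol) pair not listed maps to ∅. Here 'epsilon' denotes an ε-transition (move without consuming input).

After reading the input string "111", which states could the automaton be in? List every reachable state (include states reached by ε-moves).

{q2}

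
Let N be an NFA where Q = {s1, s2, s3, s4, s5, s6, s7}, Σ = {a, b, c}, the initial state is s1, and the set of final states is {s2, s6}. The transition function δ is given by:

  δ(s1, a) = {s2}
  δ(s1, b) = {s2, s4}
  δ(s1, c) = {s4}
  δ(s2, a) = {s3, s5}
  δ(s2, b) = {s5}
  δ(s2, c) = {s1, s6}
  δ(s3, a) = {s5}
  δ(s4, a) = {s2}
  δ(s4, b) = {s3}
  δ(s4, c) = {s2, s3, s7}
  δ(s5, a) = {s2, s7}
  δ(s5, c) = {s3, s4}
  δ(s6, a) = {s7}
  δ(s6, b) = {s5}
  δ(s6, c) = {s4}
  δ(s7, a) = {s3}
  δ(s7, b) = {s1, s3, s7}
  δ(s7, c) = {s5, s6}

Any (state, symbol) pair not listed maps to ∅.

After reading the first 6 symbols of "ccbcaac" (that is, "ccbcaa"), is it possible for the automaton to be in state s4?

No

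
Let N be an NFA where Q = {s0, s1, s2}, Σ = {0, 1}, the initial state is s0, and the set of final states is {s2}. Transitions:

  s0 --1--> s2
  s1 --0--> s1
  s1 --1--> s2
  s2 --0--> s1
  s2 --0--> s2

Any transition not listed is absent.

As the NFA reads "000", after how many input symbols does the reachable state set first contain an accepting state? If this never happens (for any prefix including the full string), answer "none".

none

Start in {s0}.
Read '0': {s0} → ∅.
The set is empty and remains empty for the remaining 2 symbols.
No reachable set along the way intersects F.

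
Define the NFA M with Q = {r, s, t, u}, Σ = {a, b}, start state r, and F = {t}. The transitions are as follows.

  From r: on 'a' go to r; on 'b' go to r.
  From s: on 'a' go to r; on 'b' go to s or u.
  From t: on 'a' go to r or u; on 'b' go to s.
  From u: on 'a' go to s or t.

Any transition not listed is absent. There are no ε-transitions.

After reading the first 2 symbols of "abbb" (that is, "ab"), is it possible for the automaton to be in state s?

No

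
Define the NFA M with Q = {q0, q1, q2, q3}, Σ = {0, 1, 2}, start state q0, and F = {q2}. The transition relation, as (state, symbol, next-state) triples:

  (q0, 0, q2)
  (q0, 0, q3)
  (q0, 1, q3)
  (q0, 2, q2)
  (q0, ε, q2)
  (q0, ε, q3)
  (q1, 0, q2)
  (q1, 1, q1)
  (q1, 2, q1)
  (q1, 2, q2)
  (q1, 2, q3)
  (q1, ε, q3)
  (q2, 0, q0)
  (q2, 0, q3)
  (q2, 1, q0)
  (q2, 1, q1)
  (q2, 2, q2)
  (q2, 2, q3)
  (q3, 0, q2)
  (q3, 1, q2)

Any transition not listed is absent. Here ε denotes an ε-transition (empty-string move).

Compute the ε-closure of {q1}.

Begin with {q1}.
ε-move q1 → q3; add q3.

{q1, q3}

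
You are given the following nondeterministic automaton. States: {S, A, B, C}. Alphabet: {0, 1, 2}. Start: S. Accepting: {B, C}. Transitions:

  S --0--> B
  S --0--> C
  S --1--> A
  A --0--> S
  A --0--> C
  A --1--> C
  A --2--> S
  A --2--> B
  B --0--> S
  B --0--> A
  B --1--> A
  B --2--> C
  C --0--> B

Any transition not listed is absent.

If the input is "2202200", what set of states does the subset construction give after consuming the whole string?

∅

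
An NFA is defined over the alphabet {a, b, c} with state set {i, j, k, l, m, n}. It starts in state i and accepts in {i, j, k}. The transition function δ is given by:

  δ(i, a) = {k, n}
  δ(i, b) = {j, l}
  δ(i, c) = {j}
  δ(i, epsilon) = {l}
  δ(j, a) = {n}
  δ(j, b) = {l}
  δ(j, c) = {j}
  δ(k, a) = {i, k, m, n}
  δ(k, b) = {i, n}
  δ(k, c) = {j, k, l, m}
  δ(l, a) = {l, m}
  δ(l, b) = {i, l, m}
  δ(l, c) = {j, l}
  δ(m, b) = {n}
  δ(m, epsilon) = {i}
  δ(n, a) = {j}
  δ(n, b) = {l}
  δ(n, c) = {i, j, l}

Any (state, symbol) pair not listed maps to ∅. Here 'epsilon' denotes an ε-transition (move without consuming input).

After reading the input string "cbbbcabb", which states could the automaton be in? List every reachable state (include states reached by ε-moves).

{i, j, l, m, n}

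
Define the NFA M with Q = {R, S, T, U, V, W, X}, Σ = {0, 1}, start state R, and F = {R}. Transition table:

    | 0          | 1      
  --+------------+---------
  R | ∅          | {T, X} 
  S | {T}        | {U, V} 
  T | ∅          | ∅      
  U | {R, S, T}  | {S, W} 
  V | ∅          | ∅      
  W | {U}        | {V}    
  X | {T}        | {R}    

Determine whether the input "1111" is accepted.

Start in {R}.
Read '1': {R} → {T, X}.
Read '1': {T, X} → {R}.
Read '1': {R} → {T, X}.
Read '1': {T, X} → {R}.
The final set {R} contains the accepting state R.

Yes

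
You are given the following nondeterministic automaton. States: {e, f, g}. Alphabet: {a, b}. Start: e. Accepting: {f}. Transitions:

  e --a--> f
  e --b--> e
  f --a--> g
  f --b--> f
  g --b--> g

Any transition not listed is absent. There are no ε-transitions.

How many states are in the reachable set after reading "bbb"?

1

Start in {e}.
Read 'b': e→{e}; now {e}.
Read 'b': e→{e}; now {e}.
Read 'b': e→{e}; now {e}.
That set has 1 state.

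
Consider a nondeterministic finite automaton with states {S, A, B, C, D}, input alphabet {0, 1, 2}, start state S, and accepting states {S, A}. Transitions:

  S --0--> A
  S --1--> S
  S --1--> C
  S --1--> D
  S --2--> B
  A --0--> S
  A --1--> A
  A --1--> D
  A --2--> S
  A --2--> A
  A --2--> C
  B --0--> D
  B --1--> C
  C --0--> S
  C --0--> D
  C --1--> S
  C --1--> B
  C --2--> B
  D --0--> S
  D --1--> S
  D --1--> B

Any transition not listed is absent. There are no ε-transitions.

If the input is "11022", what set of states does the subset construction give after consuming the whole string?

Start in {S}.
Read '1': {S} → {S, C, D}.
Read '1': {S, C, D} → {S, B, C, D}.
Read '0': {S, B, C, D} → {S, A, D}.
Read '2': {S, A, D} → {S, A, B, C}.
Read '2': {S, A, B, C} → {S, A, B, C}.

{S, A, B, C}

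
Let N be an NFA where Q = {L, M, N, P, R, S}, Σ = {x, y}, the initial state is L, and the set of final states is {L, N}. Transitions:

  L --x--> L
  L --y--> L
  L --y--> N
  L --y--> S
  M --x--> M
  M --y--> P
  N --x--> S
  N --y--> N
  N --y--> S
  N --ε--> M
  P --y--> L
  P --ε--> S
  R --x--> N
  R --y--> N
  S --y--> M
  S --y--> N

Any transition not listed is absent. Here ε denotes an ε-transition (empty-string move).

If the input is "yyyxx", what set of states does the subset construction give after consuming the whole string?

Start in {L}.
Read 'y': L→{L, N, S}; union {L, N, S}; ε-closure = {L, M, N, S}.
Read 'y': L→{L, N, S}, M→{P}, N→{N, S}, S→{M, N}; now {L, M, N, P, S}.
Read 'y': L→{L, N, S}, M→{P}, N→{N, S}, P→{L}, S→{M, N}; now {L, M, N, P, S}.
Read 'x': L→{L}, M→{M}, N→{S}, P→∅, S→∅; now {L, M, S}.
Read 'x': L→{L}, M→{M}, S→∅; now {L, M}.

{L, M}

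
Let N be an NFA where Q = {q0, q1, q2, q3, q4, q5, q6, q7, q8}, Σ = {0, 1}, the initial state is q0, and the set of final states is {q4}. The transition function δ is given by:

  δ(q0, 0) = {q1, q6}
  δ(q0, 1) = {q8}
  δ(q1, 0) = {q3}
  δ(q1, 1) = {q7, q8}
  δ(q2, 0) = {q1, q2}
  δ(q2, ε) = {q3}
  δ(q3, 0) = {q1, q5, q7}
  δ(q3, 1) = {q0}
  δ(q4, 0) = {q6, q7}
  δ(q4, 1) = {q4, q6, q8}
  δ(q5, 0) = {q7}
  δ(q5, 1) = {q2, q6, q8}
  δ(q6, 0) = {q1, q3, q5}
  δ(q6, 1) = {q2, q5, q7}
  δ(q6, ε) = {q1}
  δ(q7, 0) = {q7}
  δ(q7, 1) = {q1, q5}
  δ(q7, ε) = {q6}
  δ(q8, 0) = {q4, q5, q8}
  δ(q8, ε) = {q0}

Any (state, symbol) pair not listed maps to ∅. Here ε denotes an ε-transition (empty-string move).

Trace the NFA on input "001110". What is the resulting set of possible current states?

{q0, q1, q2, q3, q4, q5, q6, q7, q8}

Start in {q0}.
Read '0': q0→{q1, q6}; now {q1, q6}.
Read '0': q1→{q3}, q6→{q1, q3, q5}; now {q1, q3, q5}.
Read '1': q1→{q7, q8}, q3→{q0}, q5→{q2, q6, q8}; union {q0, q2, q6, q7, q8}; ε-closure = {q0, q1, q2, q3, q6, q7, q8}.
Read '1': q0→{q8}, q1→{q7, q8}, q2→∅, q3→{q0}, q6→{q2, q5, q7}, q7→{q1, q5}, q8→∅; union {q0, q1, q2, q5, q7, q8}; ε-closure = {q0, q1, q2, q3, q5, q6, q7, q8}.
Read '1': q0→{q8}, q1→{q7, q8}, q2→∅, q3→{q0}, q5→{q2, q6, q8}, q6→{q2, q5, q7}, q7→{q1, q5}, q8→∅; union {q0, q1, q2, q5, q6, q7, q8}; ε-closure = {q0, q1, q2, q3, q5, q6, q7, q8}.
Read '0': q0→{q1, q6}, q1→{q3}, q2→{q1, q2}, q3→{q1, q5, q7}, q5→{q7}, q6→{q1, q3, q5}, q7→{q7}, q8→{q4, q5, q8}; union {q1, q2, q3, q4, q5, q6, q7, q8}; ε-closure = {q0, q1, q2, q3, q4, q5, q6, q7, q8}.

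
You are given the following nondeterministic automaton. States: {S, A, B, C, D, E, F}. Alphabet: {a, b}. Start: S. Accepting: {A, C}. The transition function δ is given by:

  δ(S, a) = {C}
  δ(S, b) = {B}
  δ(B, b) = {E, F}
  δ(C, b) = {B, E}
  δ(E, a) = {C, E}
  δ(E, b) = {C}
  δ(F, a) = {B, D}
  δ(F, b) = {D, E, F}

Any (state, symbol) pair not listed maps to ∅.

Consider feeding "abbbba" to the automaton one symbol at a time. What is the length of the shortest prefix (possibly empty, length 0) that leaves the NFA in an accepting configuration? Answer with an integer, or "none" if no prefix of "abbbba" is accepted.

1

Start in {S}.
Read 'a': S→{C}; now {C}.
None of the earlier sets intersect F, but {C} does.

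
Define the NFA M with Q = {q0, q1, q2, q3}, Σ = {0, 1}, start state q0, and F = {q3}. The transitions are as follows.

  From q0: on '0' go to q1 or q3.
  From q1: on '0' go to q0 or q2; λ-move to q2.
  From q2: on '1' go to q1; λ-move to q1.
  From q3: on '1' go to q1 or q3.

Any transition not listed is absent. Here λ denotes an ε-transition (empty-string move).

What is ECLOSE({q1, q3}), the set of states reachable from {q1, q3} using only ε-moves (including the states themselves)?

{q1, q2, q3}

Begin with {q1, q3}.
ε-move q1 → q2; add q2.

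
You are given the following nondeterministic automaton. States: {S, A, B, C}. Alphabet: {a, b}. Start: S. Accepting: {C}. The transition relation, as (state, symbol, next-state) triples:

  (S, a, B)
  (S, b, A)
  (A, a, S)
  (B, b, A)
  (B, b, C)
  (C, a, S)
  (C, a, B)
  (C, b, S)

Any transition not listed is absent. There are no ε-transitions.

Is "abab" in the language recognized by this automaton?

Yes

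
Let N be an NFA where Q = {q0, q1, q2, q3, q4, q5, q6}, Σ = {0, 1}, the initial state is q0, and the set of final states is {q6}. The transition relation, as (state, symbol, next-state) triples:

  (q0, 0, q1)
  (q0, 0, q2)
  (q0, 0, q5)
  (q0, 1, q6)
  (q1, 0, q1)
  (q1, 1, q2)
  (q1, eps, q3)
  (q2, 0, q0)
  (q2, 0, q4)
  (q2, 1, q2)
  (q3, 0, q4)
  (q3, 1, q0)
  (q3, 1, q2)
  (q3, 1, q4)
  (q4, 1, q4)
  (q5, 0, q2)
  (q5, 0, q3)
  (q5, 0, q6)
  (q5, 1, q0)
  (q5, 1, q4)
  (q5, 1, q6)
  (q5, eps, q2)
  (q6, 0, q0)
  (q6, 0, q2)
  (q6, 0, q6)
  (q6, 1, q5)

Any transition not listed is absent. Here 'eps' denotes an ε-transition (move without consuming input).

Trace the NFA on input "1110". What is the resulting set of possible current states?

{q0, q1, q2, q3, q4, q5, q6}

Start in {q0}.
Read '1': q0→{q6}; now {q6}.
Read '1': q6→{q5}; union {q5}; ε-closure = {q2, q5}.
Read '1': q2→{q2}, q5→{q0, q4, q6}; now {q0, q2, q4, q6}.
Read '0': q0→{q1, q2, q5}, q2→{q0, q4}, q4→∅, q6→{q0, q2, q6}; union {q0, q1, q2, q4, q5, q6}; ε-closure = {q0, q1, q2, q3, q4, q5, q6}.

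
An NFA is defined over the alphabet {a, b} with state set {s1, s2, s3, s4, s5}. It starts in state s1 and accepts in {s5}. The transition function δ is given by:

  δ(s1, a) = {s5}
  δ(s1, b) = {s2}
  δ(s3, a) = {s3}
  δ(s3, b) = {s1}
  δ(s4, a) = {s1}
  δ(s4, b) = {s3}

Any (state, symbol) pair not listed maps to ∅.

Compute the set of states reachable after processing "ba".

∅

Start in {s1}.
Read 'b': s1→{s2}; now {s2}.
Read 'a': s2→∅; now ∅.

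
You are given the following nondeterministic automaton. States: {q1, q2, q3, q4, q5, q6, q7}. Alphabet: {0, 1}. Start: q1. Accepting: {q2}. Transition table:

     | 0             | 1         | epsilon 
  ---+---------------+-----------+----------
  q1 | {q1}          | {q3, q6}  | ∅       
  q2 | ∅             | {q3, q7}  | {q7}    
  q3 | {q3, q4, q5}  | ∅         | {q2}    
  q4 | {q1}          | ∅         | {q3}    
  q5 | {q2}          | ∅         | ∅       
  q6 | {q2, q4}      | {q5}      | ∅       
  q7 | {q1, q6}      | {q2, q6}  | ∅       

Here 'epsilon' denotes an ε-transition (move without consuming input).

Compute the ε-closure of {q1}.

{q1}

Begin with {q1}.
No ε-moves leave this set, so the closure equals the set itself.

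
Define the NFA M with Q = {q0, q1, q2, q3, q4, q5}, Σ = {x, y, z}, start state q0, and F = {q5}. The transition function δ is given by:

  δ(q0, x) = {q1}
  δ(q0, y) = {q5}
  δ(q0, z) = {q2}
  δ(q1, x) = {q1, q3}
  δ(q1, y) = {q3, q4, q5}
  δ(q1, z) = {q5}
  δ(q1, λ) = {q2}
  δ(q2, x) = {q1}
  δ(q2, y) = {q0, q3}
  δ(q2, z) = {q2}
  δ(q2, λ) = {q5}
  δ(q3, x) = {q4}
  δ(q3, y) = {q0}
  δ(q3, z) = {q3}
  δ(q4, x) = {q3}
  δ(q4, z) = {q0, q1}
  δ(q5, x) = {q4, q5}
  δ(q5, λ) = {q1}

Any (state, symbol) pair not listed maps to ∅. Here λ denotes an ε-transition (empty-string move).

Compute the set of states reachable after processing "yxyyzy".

{q0, q1, q2, q3, q4, q5}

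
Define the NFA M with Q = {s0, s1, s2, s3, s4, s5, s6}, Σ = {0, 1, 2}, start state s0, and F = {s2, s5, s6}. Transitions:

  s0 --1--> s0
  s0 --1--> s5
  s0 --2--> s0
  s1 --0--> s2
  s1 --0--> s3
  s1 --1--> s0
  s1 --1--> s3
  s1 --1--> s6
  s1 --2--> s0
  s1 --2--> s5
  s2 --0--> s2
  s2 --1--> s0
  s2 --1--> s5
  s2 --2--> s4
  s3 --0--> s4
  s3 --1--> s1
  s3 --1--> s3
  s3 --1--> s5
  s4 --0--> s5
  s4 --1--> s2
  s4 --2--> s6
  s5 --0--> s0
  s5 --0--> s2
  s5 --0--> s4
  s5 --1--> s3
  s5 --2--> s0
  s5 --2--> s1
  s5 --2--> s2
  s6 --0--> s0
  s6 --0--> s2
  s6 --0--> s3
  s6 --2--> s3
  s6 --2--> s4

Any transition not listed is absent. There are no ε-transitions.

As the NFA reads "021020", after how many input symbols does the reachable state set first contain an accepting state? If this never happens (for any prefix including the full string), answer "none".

none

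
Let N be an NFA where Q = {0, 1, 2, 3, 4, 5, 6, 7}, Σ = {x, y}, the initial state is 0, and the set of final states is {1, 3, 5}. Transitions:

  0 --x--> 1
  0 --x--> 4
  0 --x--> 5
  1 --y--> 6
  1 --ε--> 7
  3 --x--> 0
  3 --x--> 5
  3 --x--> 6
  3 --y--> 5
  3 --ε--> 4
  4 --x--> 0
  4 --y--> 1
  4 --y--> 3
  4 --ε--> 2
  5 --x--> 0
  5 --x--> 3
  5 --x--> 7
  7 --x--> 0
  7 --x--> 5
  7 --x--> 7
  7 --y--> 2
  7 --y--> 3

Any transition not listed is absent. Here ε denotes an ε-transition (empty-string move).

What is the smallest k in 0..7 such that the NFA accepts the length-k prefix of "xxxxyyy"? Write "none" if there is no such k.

Start in {0}.
Read 'x': 0→{1, 4, 5}; union {1, 4, 5}; ε-closure = {1, 2, 4, 5, 7}.
None of the earlier sets intersect F, but {1, 2, 4, 5, 7} does.

1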